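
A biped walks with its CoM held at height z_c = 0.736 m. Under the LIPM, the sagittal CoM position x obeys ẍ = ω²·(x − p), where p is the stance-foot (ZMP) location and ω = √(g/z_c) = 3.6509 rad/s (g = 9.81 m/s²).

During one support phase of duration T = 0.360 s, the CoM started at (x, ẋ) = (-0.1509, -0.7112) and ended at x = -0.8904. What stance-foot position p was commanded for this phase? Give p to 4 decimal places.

ωT = 3.6509·0.360 = 1.314324; cosh(ωT) = 1.995445, sinh(ωT) = 1.726789
x(T) = p + (x₀−p)·cosh(ωT) + (ẋ₀/ω)·sinh(ωT) ⇒ p·(1 − cosh) = x(T) − x₀·cosh − (ẋ₀/ω)·sinh
numerator   = -0.8904 − (-0.1509)·1.995445 − (-0.7112/3.6509)·1.726789 = -0.252907
denominator = 1 − 1.995445 = -0.995445
p = -0.252907 / -0.995445 = 0.2541

p = 0.2541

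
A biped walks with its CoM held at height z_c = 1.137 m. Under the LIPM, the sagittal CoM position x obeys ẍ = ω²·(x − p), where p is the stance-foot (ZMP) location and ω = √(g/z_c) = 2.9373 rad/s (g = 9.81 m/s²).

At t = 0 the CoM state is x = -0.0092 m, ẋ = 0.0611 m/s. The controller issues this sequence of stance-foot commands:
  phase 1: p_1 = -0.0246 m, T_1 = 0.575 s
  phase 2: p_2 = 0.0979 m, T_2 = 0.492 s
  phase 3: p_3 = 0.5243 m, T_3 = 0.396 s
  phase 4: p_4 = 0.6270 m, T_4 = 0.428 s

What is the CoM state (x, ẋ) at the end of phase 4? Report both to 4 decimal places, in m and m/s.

phase 1: p=-0.0246, T=0.575, ωT=1.688947, cosh=2.799247, sinh=2.614533; start (x,ẋ)=(-0.009200, 0.061100) → end (x,ẋ)=(0.072894, 0.289301)
phase 2: p=0.0979, T=0.492, ωT=1.445152, cosh=2.239103, sinh=2.003392; start (x,ẋ)=(0.072894, 0.289301) → end (x,ẋ)=(0.239228, 0.500627)
phase 3: p=0.5243, T=0.396, ωT=1.163171, cosh=1.756279, sinh=1.443785; start (x,ẋ)=(0.239228, 0.500627) → end (x,ẋ)=(0.269710, -0.329700)
phase 4: p=0.6270, T=0.428, ωT=1.257164, cosh=1.899949, sinh=1.615490; start (x,ẋ)=(0.269710, -0.329700) → end (x,ẋ)=(-0.233165, -2.321817)

x = -0.2332, ẋ = -2.3218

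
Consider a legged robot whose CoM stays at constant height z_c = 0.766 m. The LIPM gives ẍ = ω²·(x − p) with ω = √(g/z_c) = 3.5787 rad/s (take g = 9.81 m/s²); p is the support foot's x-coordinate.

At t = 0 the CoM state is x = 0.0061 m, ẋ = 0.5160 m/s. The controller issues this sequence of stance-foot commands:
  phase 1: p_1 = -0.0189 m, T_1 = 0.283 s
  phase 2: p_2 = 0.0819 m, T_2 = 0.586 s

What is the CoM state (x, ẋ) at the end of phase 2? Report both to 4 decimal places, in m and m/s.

x = 1.5591, ẋ = 5.3499

phase 1: p=-0.0189, T=0.283, ωT=1.012772, cosh=1.558217, sinh=1.195006; start (x,ẋ)=(0.006100, 0.516000) → end (x,ẋ)=(0.192359, 0.910954)
phase 2: p=0.0819, T=0.586, ωT=2.097118, cosh=4.132740, sinh=4.009930; start (x,ẋ)=(0.192359, 0.910954) → end (x,ẋ)=(1.559122, 5.349861)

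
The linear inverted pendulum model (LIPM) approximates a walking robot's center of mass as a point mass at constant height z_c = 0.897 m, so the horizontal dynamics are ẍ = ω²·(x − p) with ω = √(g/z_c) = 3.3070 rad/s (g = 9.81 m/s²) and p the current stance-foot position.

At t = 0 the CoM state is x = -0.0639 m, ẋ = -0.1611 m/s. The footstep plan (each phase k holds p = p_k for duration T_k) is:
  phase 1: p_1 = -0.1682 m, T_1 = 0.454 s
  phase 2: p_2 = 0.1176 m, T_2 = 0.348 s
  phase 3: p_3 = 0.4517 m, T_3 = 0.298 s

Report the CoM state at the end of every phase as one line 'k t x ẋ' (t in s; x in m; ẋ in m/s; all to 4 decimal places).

1 0.4540 -0.0264 0.3561
2 0.8020 0.0203 -0.0583
3 1.1000 -0.2269 -1.7335

phase 1: p=-0.1682, T=0.454, ωT=1.501378, cosh=2.355346, sinh=2.132523; start (x,ẋ)=(-0.063900, -0.161100) → end (x,ẋ)=(-0.026423, 0.356104)
phase 2: p=0.1176, T=0.348, ωT=1.150836, cosh=1.738603, sinh=1.422231; start (x,ẋ)=(-0.026423, 0.356104) → end (x,ẋ)=(0.020350, -0.058262)
phase 3: p=0.4517, T=0.298, ωT=0.985486, cosh=1.526186, sinh=1.152928; start (x,ẋ)=(0.020350, -0.058262) → end (x,ẋ)=(-0.226933, -1.733543)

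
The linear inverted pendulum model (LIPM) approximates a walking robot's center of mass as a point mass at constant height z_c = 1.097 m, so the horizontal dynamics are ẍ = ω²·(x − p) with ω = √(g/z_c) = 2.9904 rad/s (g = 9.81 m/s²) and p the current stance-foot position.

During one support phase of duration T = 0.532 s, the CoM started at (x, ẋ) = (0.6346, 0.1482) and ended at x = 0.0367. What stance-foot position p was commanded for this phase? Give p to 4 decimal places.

p = 1.0938

ωT = 2.9904·0.532 = 1.590893; cosh(ωT) = 2.555936, sinh(ωT) = 2.352193
x(T) = p + (x₀−p)·cosh(ωT) + (ẋ₀/ω)·sinh(ωT) ⇒ p·(1 − cosh) = x(T) − x₀·cosh − (ẋ₀/ω)·sinh
numerator   = 0.0367 − (0.6346)·2.555936 − (0.1482/2.9904)·2.352193 = -1.701869
denominator = 1 − 2.555936 = -1.555936
p = -1.701869 / -1.555936 = 1.0938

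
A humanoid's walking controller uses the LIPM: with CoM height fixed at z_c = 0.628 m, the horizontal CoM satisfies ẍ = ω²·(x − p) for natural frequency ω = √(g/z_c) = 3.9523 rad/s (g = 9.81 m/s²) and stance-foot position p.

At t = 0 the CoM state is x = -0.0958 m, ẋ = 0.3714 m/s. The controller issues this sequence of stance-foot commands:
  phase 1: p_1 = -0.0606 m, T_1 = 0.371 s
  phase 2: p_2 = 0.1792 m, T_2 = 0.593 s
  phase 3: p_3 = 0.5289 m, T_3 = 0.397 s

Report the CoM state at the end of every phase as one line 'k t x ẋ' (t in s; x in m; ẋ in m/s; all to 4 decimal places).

phase 1: p=-0.0606, T=0.371, ωT=1.466303, cosh=2.281982, sinh=2.051205; start (x,ẋ)=(-0.095800, 0.371400) → end (x,ẋ)=(0.051827, 0.562163)
phase 2: p=0.1792, T=0.593, ωT=2.343714, cosh=5.257917, sinh=5.161946; start (x,ẋ)=(0.051827, 0.562163) → end (x,ẋ)=(0.243703, 0.357200)
phase 3: p=0.5289, T=0.397, ωT=1.569063, cosh=2.505194, sinh=2.296953; start (x,ẋ)=(0.243703, 0.357200) → end (x,ẋ)=(0.022020, -1.694234)

1 0.3710 0.0518 0.5622
2 0.9640 0.2437 0.3572
3 1.3610 0.0220 -1.6942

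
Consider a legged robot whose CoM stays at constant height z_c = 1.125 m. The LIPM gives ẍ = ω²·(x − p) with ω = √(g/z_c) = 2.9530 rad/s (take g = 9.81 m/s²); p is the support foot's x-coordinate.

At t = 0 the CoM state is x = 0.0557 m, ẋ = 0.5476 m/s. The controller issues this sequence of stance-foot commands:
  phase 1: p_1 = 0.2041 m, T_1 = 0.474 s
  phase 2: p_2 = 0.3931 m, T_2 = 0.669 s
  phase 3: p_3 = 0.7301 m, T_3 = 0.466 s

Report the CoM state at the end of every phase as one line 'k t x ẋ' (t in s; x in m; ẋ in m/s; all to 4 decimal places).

phase 1: p=0.2041, T=0.474, ωT=1.399722, cosh=2.150369, sinh=1.903704; start (x,ẋ)=(0.055700, 0.547600) → end (x,ẋ)=(0.238005, 0.343291)
phase 2: p=0.3931, T=0.669, ωT=1.975557, cosh=3.674659, sinh=3.535975; start (x,ẋ)=(0.238005, 0.343291) → end (x,ẋ)=(0.234243, -0.357980)
phase 3: p=0.7301, T=0.466, ωT=1.376098, cosh=2.105992, sinh=1.853430; start (x,ẋ)=(0.234243, -0.357980) → end (x,ẋ)=(-0.538855, -3.467819)

1 0.4740 0.2380 0.3433
2 1.1430 0.2342 -0.3580
3 1.6090 -0.5389 -3.4678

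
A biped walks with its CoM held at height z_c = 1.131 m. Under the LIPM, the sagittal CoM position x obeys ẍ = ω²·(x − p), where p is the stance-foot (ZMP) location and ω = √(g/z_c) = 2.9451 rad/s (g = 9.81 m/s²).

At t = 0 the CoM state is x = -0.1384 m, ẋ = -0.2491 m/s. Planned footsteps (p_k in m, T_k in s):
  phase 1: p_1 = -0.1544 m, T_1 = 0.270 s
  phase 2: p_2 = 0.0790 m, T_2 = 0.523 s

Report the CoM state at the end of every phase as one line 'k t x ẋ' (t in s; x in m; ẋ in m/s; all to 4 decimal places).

1 0.2700 -0.2076 -0.2905
2 0.7930 -0.8400 -2.5880

phase 1: p=-0.1544, T=0.270, ωT=0.795177, cosh=1.333167, sinh=0.881666; start (x,ẋ)=(-0.138400, -0.249100) → end (x,ẋ)=(-0.207642, -0.290546)
phase 2: p=0.0790, T=0.523, ωT=1.540287, cosh=2.440125, sinh=2.225806; start (x,ẋ)=(-0.207642, -0.290546) → end (x,ẋ)=(-0.840027, -2.587969)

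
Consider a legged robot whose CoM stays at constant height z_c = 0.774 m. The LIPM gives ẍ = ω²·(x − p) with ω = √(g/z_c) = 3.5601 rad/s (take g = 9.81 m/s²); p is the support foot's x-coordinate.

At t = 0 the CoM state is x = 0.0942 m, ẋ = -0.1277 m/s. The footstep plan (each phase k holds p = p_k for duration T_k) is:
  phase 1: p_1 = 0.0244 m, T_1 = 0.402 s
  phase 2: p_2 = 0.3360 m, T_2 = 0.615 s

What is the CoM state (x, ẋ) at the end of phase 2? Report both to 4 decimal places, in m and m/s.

phase 1: p=0.0244, T=0.402, ωT=1.431160, cosh=2.211291, sinh=1.972259; start (x,ẋ)=(0.094200, -0.127700) → end (x,ẋ)=(0.108004, 0.207715)
phase 2: p=0.3360, T=0.615, ωT=2.189461, cosh=4.521190, sinh=4.409213; start (x,ẋ)=(0.108004, 0.207715) → end (x,ẋ)=(-0.437559, -2.639796)

x = -0.4376, ẋ = -2.6398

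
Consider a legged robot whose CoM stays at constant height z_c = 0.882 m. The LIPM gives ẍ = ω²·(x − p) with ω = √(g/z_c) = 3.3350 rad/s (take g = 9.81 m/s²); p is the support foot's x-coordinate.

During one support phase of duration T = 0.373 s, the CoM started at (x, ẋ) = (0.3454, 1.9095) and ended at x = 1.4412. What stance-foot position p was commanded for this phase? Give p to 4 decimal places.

ωT = 3.3350·0.373 = 1.243955; cosh(ωT) = 1.878775, sinh(ωT) = 1.590533
x(T) = p + (x₀−p)·cosh(ωT) + (ẋ₀/ω)·sinh(ωT) ⇒ p·(1 − cosh) = x(T) − x₀·cosh − (ẋ₀/ω)·sinh
numerator   = 1.4412 − (0.3454)·1.878775 − (1.9095/3.3350)·1.590533 = -0.118410
denominator = 1 − 1.878775 = -0.878775
p = -0.118410 / -0.878775 = 0.1347

p = 0.1347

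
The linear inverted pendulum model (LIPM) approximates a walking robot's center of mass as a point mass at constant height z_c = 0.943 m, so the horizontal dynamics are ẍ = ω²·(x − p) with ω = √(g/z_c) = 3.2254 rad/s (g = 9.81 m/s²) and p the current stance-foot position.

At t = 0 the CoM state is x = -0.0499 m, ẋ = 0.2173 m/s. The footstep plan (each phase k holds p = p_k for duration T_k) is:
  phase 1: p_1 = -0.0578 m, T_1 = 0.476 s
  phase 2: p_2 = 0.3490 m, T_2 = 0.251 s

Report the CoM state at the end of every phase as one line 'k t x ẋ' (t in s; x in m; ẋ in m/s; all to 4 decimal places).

phase 1: p=-0.0578, T=0.476, ωT=1.535290, cosh=2.429033, sinh=2.213640; start (x,ẋ)=(-0.049900, 0.217300) → end (x,ẋ)=(0.110526, 0.584234)
phase 2: p=0.3490, T=0.251, ωT=0.809575, cosh=1.346000, sinh=0.900953; start (x,ẋ)=(0.110526, 0.584234) → end (x,ẋ)=(0.191208, 0.093388)

1 0.4760 0.1105 0.5842
2 0.7270 0.1912 0.0934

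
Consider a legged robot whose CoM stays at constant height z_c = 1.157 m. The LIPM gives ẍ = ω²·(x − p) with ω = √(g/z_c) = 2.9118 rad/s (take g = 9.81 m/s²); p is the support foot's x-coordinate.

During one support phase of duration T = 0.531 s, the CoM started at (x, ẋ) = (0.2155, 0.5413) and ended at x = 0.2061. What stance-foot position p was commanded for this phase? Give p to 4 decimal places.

ωT = 2.9118·0.531 = 1.546166; cosh(ωT) = 2.453252, sinh(ωT) = 2.240188
x(T) = p + (x₀−p)·cosh(ωT) + (ẋ₀/ω)·sinh(ωT) ⇒ p·(1 − cosh) = x(T) − x₀·cosh − (ẋ₀/ω)·sinh
numerator   = 0.2061 − (0.2155)·2.453252 − (0.5413/2.9118)·2.240188 = -0.739024
denominator = 1 − 2.453252 = -1.453252
p = -0.739024 / -1.453252 = 0.5085

p = 0.5085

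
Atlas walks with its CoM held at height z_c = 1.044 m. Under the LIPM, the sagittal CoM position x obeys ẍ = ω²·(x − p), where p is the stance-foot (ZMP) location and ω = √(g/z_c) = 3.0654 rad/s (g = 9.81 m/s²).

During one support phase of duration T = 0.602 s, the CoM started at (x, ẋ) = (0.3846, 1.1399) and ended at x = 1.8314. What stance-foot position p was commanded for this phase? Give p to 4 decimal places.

p = 0.2513

ωT = 3.0654·0.602 = 1.845371; cosh(ωT) = 3.244207, sinh(ωT) = 3.086240
x(T) = p + (x₀−p)·cosh(ωT) + (ẋ₀/ω)·sinh(ωT) ⇒ p·(1 − cosh) = x(T) − x₀·cosh − (ẋ₀/ω)·sinh
numerator   = 1.8314 − (0.3846)·3.244207 − (1.1399/3.0654)·3.086240 = -0.563971
denominator = 1 − 3.244207 = -2.244207
p = -0.563971 / -2.244207 = 0.2513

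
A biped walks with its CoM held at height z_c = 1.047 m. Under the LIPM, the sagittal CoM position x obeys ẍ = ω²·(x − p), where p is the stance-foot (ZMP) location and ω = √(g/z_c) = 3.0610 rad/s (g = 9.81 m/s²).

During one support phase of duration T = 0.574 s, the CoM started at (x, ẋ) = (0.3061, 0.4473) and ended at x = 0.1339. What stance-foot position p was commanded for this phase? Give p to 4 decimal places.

p = 0.6000

ωT = 3.0610·0.574 = 1.757014; cosh(ωT) = 2.983833, sinh(ωT) = 2.811274
x(T) = p + (x₀−p)·cosh(ωT) + (ẋ₀/ω)·sinh(ωT) ⇒ p·(1 − cosh) = x(T) − x₀·cosh − (ẋ₀/ω)·sinh
numerator   = 0.1339 − (0.3061)·2.983833 − (0.4473/3.0610)·2.811274 = -1.190259
denominator = 1 − 2.983833 = -1.983833
p = -1.190259 / -1.983833 = 0.6000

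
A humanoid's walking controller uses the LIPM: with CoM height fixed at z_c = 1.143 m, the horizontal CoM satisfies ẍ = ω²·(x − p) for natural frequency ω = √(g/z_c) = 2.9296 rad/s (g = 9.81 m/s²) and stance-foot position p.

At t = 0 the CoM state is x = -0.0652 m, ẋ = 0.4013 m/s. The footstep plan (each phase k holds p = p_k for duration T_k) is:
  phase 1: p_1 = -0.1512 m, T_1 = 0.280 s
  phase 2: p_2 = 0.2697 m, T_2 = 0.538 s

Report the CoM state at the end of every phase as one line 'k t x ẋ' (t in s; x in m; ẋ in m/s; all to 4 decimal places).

phase 1: p=-0.1512, T=0.280, ωT=0.820288, cosh=1.355729, sinh=0.915425; start (x,ẋ)=(-0.065200, 0.401300) → end (x,ẋ)=(0.090789, 0.774691)
phase 2: p=0.2697, T=0.538, ωT=1.576125, cosh=2.521477, sinh=2.314702; start (x,ẋ)=(0.090789, 0.774691) → end (x,ẋ)=(0.430669, 0.740141)

1 0.2800 0.0908 0.7747
2 0.8180 0.4307 0.7401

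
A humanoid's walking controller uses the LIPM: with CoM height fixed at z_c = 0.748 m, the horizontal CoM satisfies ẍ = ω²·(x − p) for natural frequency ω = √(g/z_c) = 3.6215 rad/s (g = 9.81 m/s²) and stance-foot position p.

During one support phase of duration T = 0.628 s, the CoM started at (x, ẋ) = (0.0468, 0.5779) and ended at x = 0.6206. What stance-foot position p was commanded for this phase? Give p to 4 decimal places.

p = 0.0963

ωT = 3.6215·0.628 = 2.274302; cosh(ωT) = 4.912000, sinh(ωT) = 4.809131
x(T) = p + (x₀−p)·cosh(ωT) + (ẋ₀/ω)·sinh(ωT) ⇒ p·(1 − cosh) = x(T) − x₀·cosh − (ẋ₀/ω)·sinh
numerator   = 0.6206 − (0.0468)·4.912000 − (0.5779/3.6215)·4.809131 = -0.376698
denominator = 1 − 4.912000 = -3.912000
p = -0.376698 / -3.912000 = 0.0963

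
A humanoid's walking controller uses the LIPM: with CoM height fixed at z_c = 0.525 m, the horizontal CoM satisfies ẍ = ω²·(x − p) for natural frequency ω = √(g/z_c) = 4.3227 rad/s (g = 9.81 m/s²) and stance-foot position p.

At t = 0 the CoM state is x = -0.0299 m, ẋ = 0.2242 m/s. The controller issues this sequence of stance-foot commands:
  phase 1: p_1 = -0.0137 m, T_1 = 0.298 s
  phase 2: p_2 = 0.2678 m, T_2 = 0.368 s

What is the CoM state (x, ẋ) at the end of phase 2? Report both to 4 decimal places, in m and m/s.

phase 1: p=-0.0137, T=0.298, ωT=1.288165, cosh=1.950951, sinh=1.675174; start (x,ẋ)=(-0.029900, 0.224200) → end (x,ẋ)=(0.041579, 0.320094)
phase 2: p=0.2678, T=0.368, ωT=1.590754, cosh=2.555609, sinh=2.351837; start (x,ẋ)=(0.041579, 0.320094) → end (x,ẋ)=(-0.136180, -1.481794)

x = -0.1362, ẋ = -1.4818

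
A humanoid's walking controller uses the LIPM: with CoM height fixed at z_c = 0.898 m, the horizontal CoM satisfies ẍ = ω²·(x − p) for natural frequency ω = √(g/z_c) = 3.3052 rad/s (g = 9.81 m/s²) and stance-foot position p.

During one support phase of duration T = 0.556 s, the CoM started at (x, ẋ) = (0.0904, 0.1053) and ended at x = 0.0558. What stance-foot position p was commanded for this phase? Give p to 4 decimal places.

ωT = 3.3052·0.556 = 1.837691; cosh(ωT) = 3.220601, sinh(ωT) = 3.061417
x(T) = p + (x₀−p)·cosh(ωT) + (ẋ₀/ω)·sinh(ωT) ⇒ p·(1 − cosh) = x(T) − x₀·cosh − (ẋ₀/ω)·sinh
numerator   = 0.0558 − (0.0904)·3.220601 − (0.1053/3.3052)·3.061417 = -0.332876
denominator = 1 − 3.220601 = -2.220601
p = -0.332876 / -2.220601 = 0.1499

p = 0.1499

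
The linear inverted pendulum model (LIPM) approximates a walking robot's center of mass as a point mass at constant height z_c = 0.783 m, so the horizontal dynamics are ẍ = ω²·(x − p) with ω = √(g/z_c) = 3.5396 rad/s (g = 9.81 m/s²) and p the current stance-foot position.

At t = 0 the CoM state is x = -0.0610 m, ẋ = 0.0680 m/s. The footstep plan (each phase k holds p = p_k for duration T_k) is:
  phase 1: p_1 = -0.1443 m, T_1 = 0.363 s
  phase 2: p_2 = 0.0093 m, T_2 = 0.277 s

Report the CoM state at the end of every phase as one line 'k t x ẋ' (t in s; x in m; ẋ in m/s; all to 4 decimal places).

1 0.3630 0.0498 0.6243
2 0.6400 0.2729 1.1135

phase 1: p=-0.1443, T=0.363, ωT=1.284875, cosh=1.945450, sinh=1.668765; start (x,ẋ)=(-0.061000, 0.068000) → end (x,ẋ)=(0.049815, 0.624324)
phase 2: p=0.0093, T=0.277, ωT=0.980469, cosh=1.520421, sinh=1.145286; start (x,ẋ)=(0.049815, 0.624324) → end (x,ẋ)=(0.272908, 1.113477)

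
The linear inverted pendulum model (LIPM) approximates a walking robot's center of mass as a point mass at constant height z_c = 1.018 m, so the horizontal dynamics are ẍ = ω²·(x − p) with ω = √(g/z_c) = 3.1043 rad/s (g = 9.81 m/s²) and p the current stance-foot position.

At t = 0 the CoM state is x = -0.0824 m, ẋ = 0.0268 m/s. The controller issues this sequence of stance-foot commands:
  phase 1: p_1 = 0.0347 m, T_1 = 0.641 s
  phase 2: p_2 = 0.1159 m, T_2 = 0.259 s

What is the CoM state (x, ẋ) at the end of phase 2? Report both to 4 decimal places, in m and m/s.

x = -0.8832, ẋ = -2.9649

phase 1: p=0.0347, T=0.641, ωT=1.989856, cosh=3.725599, sinh=3.588884; start (x,ẋ)=(-0.082400, 0.026800) → end (x,ẋ)=(-0.370584, -1.204762)
phase 2: p=0.1159, T=0.259, ωT=0.804014, cosh=1.341010, sinh=0.893481; start (x,ẋ)=(-0.370584, -1.204762) → end (x,ẋ)=(-0.883235, -2.964927)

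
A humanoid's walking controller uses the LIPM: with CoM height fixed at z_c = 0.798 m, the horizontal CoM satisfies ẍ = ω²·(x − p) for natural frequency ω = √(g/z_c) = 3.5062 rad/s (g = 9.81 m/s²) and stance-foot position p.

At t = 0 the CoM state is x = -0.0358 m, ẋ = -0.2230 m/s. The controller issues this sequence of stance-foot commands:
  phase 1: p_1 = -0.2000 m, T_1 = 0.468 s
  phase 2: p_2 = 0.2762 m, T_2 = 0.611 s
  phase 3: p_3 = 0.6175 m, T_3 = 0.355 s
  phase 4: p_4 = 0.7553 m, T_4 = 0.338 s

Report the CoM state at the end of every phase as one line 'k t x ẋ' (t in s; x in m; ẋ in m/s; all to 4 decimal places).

1 0.4680 0.0816 0.8326
2 1.0790 0.4334 0.7291
3 1.4340 0.6025 0.3434
4 1.7720 0.6273 -0.1800

phase 1: p=-0.2000, T=0.468, ωT=1.640902, cosh=2.676812, sinh=2.483007; start (x,ẋ)=(-0.035800, -0.223000) → end (x,ẋ)=(0.081609, 0.832583)
phase 2: p=0.2762, T=0.611, ωT=2.142288, cosh=4.318147, sinh=4.200761; start (x,ẋ)=(0.081609, 0.832583) → end (x,ẋ)=(0.433442, 0.729146)
phase 3: p=0.6175, T=0.355, ωT=1.244701, cosh=1.879962, sinh=1.591935; start (x,ẋ)=(0.433442, 0.729146) → end (x,ẋ)=(0.602536, 0.343422)
phase 4: p=0.7553, T=0.338, ωT=1.185096, cosh=1.788358, sinh=1.482641; start (x,ẋ)=(0.602536, 0.343422) → end (x,ẋ)=(0.627323, -0.179976)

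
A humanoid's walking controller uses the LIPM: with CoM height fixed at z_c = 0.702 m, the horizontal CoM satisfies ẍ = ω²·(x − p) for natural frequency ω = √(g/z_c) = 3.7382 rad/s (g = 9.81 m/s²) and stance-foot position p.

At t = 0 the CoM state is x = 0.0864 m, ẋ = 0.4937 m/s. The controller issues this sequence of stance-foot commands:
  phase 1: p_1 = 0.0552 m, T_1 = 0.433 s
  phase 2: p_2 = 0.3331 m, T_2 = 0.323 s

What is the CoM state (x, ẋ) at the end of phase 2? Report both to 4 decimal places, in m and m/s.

x = 1.2017, ẋ = 3.5800

phase 1: p=0.0552, T=0.433, ωT=1.618641, cosh=2.622197, sinh=2.424029; start (x,ẋ)=(0.086400, 0.493700) → end (x,ẋ)=(0.457151, 1.577298)
phase 2: p=0.3331, T=0.323, ωT=1.207439, cosh=1.821934, sinh=1.522972; start (x,ẋ)=(0.457151, 1.577298) → end (x,ẋ)=(1.201717, 3.579978)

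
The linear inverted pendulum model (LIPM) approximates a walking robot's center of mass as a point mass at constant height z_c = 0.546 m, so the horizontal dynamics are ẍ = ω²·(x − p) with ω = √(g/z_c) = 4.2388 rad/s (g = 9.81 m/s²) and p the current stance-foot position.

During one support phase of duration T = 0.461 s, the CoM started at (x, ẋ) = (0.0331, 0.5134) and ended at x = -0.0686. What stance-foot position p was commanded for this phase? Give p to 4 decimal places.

p = 0.2333

ωT = 4.2388·0.461 = 1.954087; cosh(ωT) = 3.599583, sinh(ωT) = 3.457889
x(T) = p + (x₀−p)·cosh(ωT) + (ẋ₀/ω)·sinh(ωT) ⇒ p·(1 − cosh) = x(T) − x₀·cosh − (ẋ₀/ω)·sinh
numerator   = -0.0686 − (0.0331)·3.599583 − (0.5134/4.2388)·3.457889 = -0.606563
denominator = 1 − 3.599583 = -2.599583
p = -0.606563 / -2.599583 = 0.2333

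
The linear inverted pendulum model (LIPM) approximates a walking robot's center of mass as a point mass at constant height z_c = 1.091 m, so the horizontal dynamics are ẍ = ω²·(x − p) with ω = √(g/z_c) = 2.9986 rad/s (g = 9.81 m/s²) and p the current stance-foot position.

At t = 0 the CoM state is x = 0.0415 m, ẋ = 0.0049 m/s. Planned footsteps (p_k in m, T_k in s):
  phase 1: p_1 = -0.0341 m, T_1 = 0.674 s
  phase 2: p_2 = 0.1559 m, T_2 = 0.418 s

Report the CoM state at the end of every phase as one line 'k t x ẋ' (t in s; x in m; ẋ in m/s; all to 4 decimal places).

phase 1: p=-0.0341, T=0.674, ωT=2.021056, cosh=3.839404, sinh=3.706889; start (x,ẋ)=(0.041500, 0.004900) → end (x,ẋ)=(0.262216, 0.859143)
phase 2: p=0.1559, T=0.418, ωT=1.253415, cosh=1.893905, sinh=1.608377; start (x,ẋ)=(0.262216, 0.859143) → end (x,ẋ)=(0.818077, 2.139886)

1 0.6740 0.2622 0.8591
2 1.0920 0.8181 2.1399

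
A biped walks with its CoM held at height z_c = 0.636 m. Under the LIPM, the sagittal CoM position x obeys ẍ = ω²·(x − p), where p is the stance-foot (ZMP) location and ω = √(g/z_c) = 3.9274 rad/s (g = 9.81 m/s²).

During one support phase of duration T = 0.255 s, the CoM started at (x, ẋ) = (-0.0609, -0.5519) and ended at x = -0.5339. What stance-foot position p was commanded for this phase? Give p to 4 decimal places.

ωT = 3.9274·0.255 = 1.001487; cosh(ωT) = 1.544830, sinh(ωT) = 1.177497
x(T) = p + (x₀−p)·cosh(ωT) + (ẋ₀/ω)·sinh(ωT) ⇒ p·(1 − cosh) = x(T) − x₀·cosh − (ẋ₀/ω)·sinh
numerator   = -0.5339 − (-0.0609)·1.544830 − (-0.5519/3.9274)·1.177497 = -0.274351
denominator = 1 − 1.544830 = -0.544830
p = -0.274351 / -0.544830 = 0.5036

p = 0.5036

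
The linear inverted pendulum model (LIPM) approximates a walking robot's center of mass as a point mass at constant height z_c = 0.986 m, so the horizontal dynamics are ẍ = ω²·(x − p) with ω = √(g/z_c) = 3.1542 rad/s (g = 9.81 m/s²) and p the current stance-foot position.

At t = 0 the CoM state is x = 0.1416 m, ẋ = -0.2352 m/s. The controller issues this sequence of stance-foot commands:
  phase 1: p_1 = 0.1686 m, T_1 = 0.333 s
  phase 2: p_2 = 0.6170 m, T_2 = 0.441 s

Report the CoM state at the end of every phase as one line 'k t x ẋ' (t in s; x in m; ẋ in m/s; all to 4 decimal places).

1 0.3330 0.0317 -0.4841
2 0.7740 -0.9212 -4.5129

phase 1: p=0.1686, T=0.333, ωT=1.050349, cosh=1.604232, sinh=1.254416; start (x,ẋ)=(0.141600, -0.235200) → end (x,ẋ)=(0.031747, -0.484146)
phase 2: p=0.6170, T=0.441, ωT=1.391002, cosh=2.133851, sinh=1.885025; start (x,ẋ)=(0.031747, -0.484146) → end (x,ẋ)=(-0.921179, -4.512858)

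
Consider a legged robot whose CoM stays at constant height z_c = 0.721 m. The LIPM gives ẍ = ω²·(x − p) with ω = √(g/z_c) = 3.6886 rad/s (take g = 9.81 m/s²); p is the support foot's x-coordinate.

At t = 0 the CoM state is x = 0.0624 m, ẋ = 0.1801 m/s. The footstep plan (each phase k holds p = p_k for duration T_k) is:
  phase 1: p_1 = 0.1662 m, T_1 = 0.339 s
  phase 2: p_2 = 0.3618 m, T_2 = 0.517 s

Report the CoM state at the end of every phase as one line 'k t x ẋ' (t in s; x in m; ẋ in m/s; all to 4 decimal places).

phase 1: p=0.1662, T=0.339, ωT=1.250435, cosh=1.889122, sinh=1.602741; start (x,ẋ)=(0.062400, 0.180100) → end (x,ẋ)=(0.048365, -0.273422)
phase 2: p=0.3618, T=0.517, ωT=1.907006, cosh=3.440713, sinh=3.292189; start (x,ẋ)=(0.048365, -0.273422) → end (x,ẋ)=(-0.960678, -4.746986)

1 0.3390 0.0484 -0.2734
2 0.8560 -0.9607 -4.7470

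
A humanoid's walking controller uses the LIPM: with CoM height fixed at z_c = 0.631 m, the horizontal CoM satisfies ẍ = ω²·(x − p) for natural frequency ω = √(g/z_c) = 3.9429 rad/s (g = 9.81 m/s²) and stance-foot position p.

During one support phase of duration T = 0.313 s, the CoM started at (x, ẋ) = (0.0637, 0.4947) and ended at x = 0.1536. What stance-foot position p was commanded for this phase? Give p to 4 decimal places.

p = 0.1881

ωT = 3.9429·0.313 = 1.234128; cosh(ωT) = 1.863235, sinh(ωT) = 1.572146
x(T) = p + (x₀−p)·cosh(ωT) + (ẋ₀/ω)·sinh(ωT) ⇒ p·(1 − cosh) = x(T) − x₀·cosh − (ẋ₀/ω)·sinh
numerator   = 0.1536 − (0.0637)·1.863235 − (0.4947/3.9429)·1.572146 = -0.162339
denominator = 1 − 1.863235 = -0.863235
p = -0.162339 / -0.863235 = 0.1881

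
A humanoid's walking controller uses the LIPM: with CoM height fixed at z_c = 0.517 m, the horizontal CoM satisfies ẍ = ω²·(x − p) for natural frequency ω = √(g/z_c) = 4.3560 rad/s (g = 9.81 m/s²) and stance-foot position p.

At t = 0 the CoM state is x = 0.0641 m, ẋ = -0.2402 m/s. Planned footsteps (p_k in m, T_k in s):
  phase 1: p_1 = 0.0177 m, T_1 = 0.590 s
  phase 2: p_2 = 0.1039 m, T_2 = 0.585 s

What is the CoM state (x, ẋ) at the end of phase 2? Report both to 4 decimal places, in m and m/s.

phase 1: p=0.0177, T=0.590, ωT=2.570040, cosh=6.571440, sinh=6.494907; start (x,ẋ)=(0.064100, -0.240200) → end (x,ẋ)=(-0.035530, -0.265720)
phase 2: p=0.1039, T=0.585, ωT=2.548260, cosh=6.431528, sinh=6.353311; start (x,ẋ)=(-0.035530, -0.265720) → end (x,ẋ)=(-1.180402, -5.567698)

x = -1.1804, ẋ = -5.5677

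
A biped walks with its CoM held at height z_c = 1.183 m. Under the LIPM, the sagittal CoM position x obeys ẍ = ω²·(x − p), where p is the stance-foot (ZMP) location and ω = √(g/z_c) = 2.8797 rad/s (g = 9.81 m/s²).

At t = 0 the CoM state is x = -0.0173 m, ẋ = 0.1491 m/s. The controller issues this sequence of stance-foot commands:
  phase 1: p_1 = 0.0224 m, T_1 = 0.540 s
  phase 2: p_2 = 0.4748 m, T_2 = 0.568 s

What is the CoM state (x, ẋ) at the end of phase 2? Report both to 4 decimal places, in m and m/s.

x = -0.5855, ẋ = -2.7886

phase 1: p=0.0224, T=0.540, ωT=1.555038, cosh=2.473224, sinh=2.262043; start (x,ẋ)=(-0.017300, 0.149100) → end (x,ẋ)=(0.041333, 0.110152)
phase 2: p=0.4748, T=0.568, ωT=1.635670, cosh=2.663858, sinh=2.469036; start (x,ẋ)=(0.041333, 0.110152) → end (x,ẋ)=(-0.585451, -2.788557)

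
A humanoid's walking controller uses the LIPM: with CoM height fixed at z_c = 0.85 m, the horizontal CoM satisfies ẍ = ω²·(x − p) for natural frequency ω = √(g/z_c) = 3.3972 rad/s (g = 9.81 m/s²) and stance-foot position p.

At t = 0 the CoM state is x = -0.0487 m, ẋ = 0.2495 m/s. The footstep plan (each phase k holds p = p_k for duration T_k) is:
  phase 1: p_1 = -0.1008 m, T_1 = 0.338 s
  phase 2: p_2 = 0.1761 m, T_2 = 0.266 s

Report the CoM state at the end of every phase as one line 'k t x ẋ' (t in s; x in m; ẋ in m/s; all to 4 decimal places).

phase 1: p=-0.1008, T=0.338, ωT=1.148254, cosh=1.734936, sinh=1.417746; start (x,ẋ)=(-0.048700, 0.249500) → end (x,ẋ)=(0.093713, 0.683799)
phase 2: p=0.1761, T=0.266, ωT=0.903655, cosh=1.436848, sinh=1.031762; start (x,ẋ)=(0.093713, 0.683799) → end (x,ẋ)=(0.265399, 0.693743)

1 0.3380 0.0937 0.6838
2 0.6040 0.2654 0.6937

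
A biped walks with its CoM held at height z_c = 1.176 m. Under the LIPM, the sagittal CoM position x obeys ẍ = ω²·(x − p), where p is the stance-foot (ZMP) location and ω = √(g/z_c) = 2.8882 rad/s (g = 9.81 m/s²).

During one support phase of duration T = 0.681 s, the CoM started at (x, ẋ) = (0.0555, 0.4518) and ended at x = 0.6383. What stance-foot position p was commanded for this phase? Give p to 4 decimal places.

p = 0.0424

ωT = 2.8882·0.681 = 1.966864; cosh(ωT) = 3.644060, sinh(ωT) = 3.504166
x(T) = p + (x₀−p)·cosh(ωT) + (ẋ₀/ω)·sinh(ωT) ⇒ p·(1 − cosh) = x(T) − x₀·cosh − (ẋ₀/ω)·sinh
numerator   = 0.6383 − (0.0555)·3.644060 − (0.4518/2.8882)·3.504166 = -0.112101
denominator = 1 − 3.644060 = -2.644060
p = -0.112101 / -2.644060 = 0.0424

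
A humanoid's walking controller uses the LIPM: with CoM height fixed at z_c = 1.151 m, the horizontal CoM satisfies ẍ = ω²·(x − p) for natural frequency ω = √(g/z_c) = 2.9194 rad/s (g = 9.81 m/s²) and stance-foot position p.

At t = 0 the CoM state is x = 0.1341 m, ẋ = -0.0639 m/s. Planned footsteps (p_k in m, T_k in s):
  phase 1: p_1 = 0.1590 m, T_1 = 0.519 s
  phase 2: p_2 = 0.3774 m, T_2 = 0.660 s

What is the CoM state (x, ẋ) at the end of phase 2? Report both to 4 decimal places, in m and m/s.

x = -1.1195, ẋ = -4.2770

phase 1: p=0.1590, T=0.519, ωT=1.515169, cosh=2.384980, sinh=2.165209; start (x,ẋ)=(0.134100, -0.063900) → end (x,ẋ)=(0.052222, -0.309796)
phase 2: p=0.3774, T=0.660, ωT=1.926804, cosh=3.506570, sinh=3.360957; start (x,ẋ)=(0.052222, -0.309796) → end (x,ẋ)=(-1.119512, -4.276962)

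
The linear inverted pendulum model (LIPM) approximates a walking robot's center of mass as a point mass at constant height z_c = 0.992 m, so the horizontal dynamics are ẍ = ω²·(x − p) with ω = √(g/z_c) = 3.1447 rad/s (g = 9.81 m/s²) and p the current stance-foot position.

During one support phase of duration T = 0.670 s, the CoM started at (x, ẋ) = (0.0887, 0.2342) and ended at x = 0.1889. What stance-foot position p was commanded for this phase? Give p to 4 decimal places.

ωT = 3.1447·0.670 = 2.106949; cosh(ωT) = 4.172361, sinh(ωT) = 4.050753
x(T) = p + (x₀−p)·cosh(ωT) + (ẋ₀/ω)·sinh(ωT) ⇒ p·(1 − cosh) = x(T) − x₀·cosh − (ẋ₀/ω)·sinh
numerator   = 0.1889 − (0.0887)·4.172361 − (0.2342/3.1447)·4.050753 = -0.482866
denominator = 1 − 4.172361 = -3.172361
p = -0.482866 / -3.172361 = 0.1522

p = 0.1522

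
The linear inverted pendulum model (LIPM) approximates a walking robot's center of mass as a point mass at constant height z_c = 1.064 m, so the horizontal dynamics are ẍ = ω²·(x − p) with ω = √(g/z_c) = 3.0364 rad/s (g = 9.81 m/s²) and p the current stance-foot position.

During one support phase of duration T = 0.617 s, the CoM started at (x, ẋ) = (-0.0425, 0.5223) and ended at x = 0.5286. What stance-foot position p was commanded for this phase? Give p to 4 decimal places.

ωT = 3.0364·0.617 = 1.873459; cosh(ωT) = 3.332184, sinh(ωT) = 3.178593
x(T) = p + (x₀−p)·cosh(ωT) + (ẋ₀/ω)·sinh(ωT) ⇒ p·(1 − cosh) = x(T) − x₀·cosh − (ẋ₀/ω)·sinh
numerator   = 0.5286 − (-0.0425)·3.332184 − (0.5223/3.0364)·3.178593 = 0.123459
denominator = 1 − 3.332184 = -2.332184
p = 0.123459 / -2.332184 = -0.0529

p = -0.0529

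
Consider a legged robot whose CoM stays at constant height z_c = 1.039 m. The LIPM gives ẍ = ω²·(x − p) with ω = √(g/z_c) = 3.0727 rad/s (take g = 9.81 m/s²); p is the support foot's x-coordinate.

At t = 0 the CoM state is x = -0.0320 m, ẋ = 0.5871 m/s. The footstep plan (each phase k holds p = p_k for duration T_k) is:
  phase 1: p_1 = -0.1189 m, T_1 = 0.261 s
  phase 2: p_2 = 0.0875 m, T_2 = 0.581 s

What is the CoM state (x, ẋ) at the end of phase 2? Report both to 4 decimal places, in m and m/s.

phase 1: p=-0.1189, T=0.261, ωT=0.801975, cosh=1.339191, sinh=0.890749; start (x,ẋ)=(-0.032000, 0.587100) → end (x,ẋ)=(0.167671, 1.024085)
phase 2: p=0.0875, T=0.581, ωT=1.785239, cosh=3.064380, sinh=2.896623; start (x,ẋ)=(0.167671, 1.024085) → end (x,ẋ)=(1.298575, 3.851742)

x = 1.2986, ẋ = 3.8517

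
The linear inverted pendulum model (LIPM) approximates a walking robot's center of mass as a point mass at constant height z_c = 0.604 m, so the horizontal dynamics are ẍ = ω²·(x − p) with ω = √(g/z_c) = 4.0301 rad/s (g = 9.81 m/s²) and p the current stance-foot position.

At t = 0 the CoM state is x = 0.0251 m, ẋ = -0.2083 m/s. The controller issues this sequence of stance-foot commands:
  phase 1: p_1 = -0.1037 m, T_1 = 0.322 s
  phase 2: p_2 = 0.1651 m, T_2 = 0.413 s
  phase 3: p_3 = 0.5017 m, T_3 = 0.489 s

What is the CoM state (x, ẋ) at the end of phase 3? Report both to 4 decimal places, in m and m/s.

phase 1: p=-0.1037, T=0.322, ωT=1.297692, cosh=1.967000, sinh=1.693838; start (x,ẋ)=(0.025100, -0.208300) → end (x,ẋ)=(0.062102, 0.469506)
phase 2: p=0.1651, T=0.413, ωT=1.664431, cosh=2.735983, sinh=2.546685; start (x,ẋ)=(0.062102, 0.469506) → end (x,ẋ)=(0.179987, 0.227450)
phase 3: p=0.5017, T=0.489, ωT=1.970719, cosh=3.657595, sinh=3.518238; start (x,ẋ)=(0.179987, 0.227450) → end (x,ẋ)=(-0.476434, -3.729601)

x = -0.4764, ẋ = -3.7296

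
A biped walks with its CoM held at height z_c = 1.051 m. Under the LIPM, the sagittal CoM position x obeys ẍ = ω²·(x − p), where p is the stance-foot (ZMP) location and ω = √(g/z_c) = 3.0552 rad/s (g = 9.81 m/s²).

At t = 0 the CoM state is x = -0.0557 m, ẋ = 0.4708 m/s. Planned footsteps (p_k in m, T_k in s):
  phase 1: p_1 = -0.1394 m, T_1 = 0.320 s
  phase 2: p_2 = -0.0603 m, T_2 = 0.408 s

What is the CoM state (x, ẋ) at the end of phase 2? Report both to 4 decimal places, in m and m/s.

phase 1: p=-0.1394, T=0.320, ωT=0.977664, cosh=1.517214, sinh=1.141025; start (x,ẋ)=(-0.055700, 0.470800) → end (x,ẋ)=(0.163420, 1.006088)
phase 2: p=-0.0603, T=0.408, ωT=1.246522, cosh=1.882863, sinh=1.595360; start (x,ẋ)=(0.163420, 1.006088) → end (x,ẋ)=(0.886292, 2.984771)

x = 0.8863, ẋ = 2.9848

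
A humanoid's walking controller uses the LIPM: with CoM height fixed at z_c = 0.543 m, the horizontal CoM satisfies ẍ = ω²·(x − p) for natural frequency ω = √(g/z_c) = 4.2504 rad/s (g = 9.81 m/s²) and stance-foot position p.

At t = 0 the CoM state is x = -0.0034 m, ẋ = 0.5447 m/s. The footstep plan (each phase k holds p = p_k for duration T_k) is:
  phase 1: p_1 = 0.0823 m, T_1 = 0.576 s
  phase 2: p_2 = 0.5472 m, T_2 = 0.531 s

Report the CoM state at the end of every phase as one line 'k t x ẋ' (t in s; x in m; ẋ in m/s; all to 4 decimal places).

1 0.5760 0.3186 1.0829
2 1.1070 0.6470 0.6392

phase 1: p=0.0823, T=0.576, ωT=2.448230, cosh=5.827152, sinh=5.740706; start (x,ẋ)=(-0.003400, 0.544700) → end (x,ẋ)=(0.318600, 1.082944)
phase 2: p=0.5472, T=0.531, ωT=2.256962, cosh=4.829346, sinh=4.724678; start (x,ẋ)=(0.318600, 1.082944) → end (x,ẋ)=(0.646994, 0.639214)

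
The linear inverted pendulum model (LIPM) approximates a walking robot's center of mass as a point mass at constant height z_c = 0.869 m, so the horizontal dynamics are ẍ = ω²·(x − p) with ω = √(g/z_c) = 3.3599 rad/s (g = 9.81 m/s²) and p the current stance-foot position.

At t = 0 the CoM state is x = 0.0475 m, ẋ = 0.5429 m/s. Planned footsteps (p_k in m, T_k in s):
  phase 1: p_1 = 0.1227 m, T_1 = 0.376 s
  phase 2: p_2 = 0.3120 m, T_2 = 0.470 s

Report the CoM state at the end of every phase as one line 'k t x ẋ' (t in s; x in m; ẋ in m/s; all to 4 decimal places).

1 0.3760 0.2420 0.6258
2 0.8460 0.5675 1.0361

phase 1: p=0.1227, T=0.376, ωT=1.263322, cosh=1.909934, sinh=1.627220; start (x,ẋ)=(0.047500, 0.542900) → end (x,ẋ)=(0.242003, 0.625762)
phase 2: p=0.3120, T=0.470, ωT=1.579153, cosh=2.528498, sinh=2.322348; start (x,ẋ)=(0.242003, 0.625762) → end (x,ẋ)=(0.567536, 1.036060)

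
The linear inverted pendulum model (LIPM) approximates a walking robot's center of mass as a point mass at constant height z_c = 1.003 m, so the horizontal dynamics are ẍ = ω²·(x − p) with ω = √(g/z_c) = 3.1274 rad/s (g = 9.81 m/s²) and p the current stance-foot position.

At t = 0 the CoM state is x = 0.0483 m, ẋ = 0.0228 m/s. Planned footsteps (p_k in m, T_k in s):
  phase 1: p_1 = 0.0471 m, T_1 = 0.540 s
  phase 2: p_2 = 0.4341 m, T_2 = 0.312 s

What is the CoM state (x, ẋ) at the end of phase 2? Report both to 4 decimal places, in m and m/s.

x = -0.0915, ẋ = -1.1861

phase 1: p=0.0471, T=0.540, ωT=1.688796, cosh=2.798851, sinh=2.614109; start (x,ẋ)=(0.048300, 0.022800) → end (x,ẋ)=(0.069517, 0.073624)
phase 2: p=0.4341, T=0.312, ωT=0.975749, cosh=1.515032, sinh=1.138122; start (x,ẋ)=(0.069517, 0.073624) → end (x,ẋ)=(-0.091462, -1.186141)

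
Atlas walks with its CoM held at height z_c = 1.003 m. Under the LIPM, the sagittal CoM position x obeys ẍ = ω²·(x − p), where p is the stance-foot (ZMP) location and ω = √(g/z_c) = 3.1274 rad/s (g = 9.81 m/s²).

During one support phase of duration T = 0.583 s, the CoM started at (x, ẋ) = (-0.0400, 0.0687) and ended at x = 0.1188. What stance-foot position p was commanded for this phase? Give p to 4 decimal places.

p = -0.0825

ωT = 3.1274·0.583 = 1.823274; cosh(ωT) = 3.176798, sinh(ωT) = 3.015302
x(T) = p + (x₀−p)·cosh(ωT) + (ẋ₀/ω)·sinh(ωT) ⇒ p·(1 − cosh) = x(T) − x₀·cosh − (ẋ₀/ω)·sinh
numerator   = 0.1188 − (-0.0400)·3.176798 − (0.0687/3.1274)·3.015302 = 0.179634
denominator = 1 − 3.176798 = -2.176798
p = 0.179634 / -2.176798 = -0.0825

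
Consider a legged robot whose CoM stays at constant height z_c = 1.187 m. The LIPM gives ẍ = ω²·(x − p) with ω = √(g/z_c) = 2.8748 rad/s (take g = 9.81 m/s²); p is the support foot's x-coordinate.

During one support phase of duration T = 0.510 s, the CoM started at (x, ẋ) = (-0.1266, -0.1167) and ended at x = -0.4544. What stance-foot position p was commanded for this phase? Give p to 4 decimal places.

ωT = 2.8748·0.510 = 1.466148; cosh(ωT) = 2.281663, sinh(ωT) = 2.050851
x(T) = p + (x₀−p)·cosh(ωT) + (ẋ₀/ω)·sinh(ωT) ⇒ p·(1 − cosh) = x(T) − x₀·cosh − (ẋ₀/ω)·sinh
numerator   = -0.4544 − (-0.1266)·2.281663 − (-0.1167/2.8748)·2.050851 = -0.082289
denominator = 1 − 2.281663 = -1.281663
p = -0.082289 / -1.281663 = 0.0642

p = 0.0642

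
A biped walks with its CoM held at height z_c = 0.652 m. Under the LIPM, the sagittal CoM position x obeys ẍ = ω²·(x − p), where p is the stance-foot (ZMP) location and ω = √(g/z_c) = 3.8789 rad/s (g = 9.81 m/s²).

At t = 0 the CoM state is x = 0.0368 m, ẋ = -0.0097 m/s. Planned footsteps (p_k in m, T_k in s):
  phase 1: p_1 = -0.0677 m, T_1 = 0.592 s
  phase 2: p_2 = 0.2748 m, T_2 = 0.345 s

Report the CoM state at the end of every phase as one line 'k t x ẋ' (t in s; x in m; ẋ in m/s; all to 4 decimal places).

phase 1: p=-0.0677, T=0.592, ωT=2.296309, cosh=5.019032, sinh=4.918402; start (x,ẋ)=(0.036800, -0.009700) → end (x,ẋ)=(0.444489, 1.944965)
phase 2: p=0.2748, T=0.345, ωT=1.338220, cosh=2.037283, sinh=1.774971; start (x,ẋ)=(0.444489, 1.944965) → end (x,ẋ)=(1.510514, 5.130744)

1 0.5920 0.4445 1.9450
2 0.9370 1.5105 5.1307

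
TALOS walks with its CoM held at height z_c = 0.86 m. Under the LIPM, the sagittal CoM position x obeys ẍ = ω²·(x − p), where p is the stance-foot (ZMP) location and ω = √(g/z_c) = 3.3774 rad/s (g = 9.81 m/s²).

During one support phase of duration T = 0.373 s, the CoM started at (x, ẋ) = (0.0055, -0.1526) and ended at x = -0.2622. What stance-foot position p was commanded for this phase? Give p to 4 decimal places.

p = 0.2206

ωT = 3.3774·0.373 = 1.259770; cosh(ωT) = 1.904165, sinh(ωT) = 1.620446
x(T) = p + (x₀−p)·cosh(ωT) + (ẋ₀/ω)·sinh(ωT) ⇒ p·(1 − cosh) = x(T) − x₀·cosh − (ẋ₀/ω)·sinh
numerator   = -0.2622 − (0.0055)·1.904165 − (-0.1526/3.3774)·1.620446 = -0.199457
denominator = 1 − 1.904165 = -0.904165
p = -0.199457 / -0.904165 = 0.2206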